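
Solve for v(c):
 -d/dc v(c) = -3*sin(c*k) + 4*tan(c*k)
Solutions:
 v(c) = C1 - 4*Piecewise((-log(cos(c*k))/k, Ne(k, 0)), (0, True)) + 3*Piecewise((-cos(c*k)/k, Ne(k, 0)), (0, True))


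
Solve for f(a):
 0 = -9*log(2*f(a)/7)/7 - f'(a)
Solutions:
 7*Integral(1/(log(_y) - log(7) + log(2)), (_y, f(a)))/9 = C1 - a


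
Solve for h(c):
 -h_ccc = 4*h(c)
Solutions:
 h(c) = C3*exp(-2^(2/3)*c) + (C1*sin(2^(2/3)*sqrt(3)*c/2) + C2*cos(2^(2/3)*sqrt(3)*c/2))*exp(2^(2/3)*c/2)


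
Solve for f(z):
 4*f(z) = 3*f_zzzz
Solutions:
 f(z) = C1*exp(-sqrt(2)*3^(3/4)*z/3) + C2*exp(sqrt(2)*3^(3/4)*z/3) + C3*sin(sqrt(2)*3^(3/4)*z/3) + C4*cos(sqrt(2)*3^(3/4)*z/3)


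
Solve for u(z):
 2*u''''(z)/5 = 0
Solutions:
 u(z) = C1 + C2*z + C3*z^2 + C4*z^3


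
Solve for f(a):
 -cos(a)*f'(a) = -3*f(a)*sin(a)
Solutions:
 f(a) = C1/cos(a)^3


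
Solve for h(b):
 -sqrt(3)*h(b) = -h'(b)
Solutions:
 h(b) = C1*exp(sqrt(3)*b)


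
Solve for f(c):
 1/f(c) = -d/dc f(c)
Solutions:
 f(c) = -sqrt(C1 - 2*c)
 f(c) = sqrt(C1 - 2*c)


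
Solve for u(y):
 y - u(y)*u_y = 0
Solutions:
 u(y) = -sqrt(C1 + y^2)
 u(y) = sqrt(C1 + y^2)


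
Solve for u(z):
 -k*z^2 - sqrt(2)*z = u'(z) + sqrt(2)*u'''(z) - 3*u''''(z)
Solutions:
 u(z) = C1 + C2*exp(z*(-2^(2/3)*(4*sqrt(2) + 243 + sqrt(-32 + (4*sqrt(2) + 243)^2))^(1/3) - 4*2^(1/3)/(4*sqrt(2) + 243 + sqrt(-32 + (4*sqrt(2) + 243)^2))^(1/3) + 4*sqrt(2))/36)*sin(2^(1/3)*sqrt(3)*z*(-2^(1/3)*(4*sqrt(2) + 243 + sqrt(-32 + (4*sqrt(2) + 243)^2))^(1/3) + 4/(4*sqrt(2) + 243 + sqrt(-32 + (4*sqrt(2) + 243)^2))^(1/3))/36) + C3*exp(z*(-2^(2/3)*(4*sqrt(2) + 243 + sqrt(-32 + (4*sqrt(2) + 243)^2))^(1/3) - 4*2^(1/3)/(4*sqrt(2) + 243 + sqrt(-32 + (4*sqrt(2) + 243)^2))^(1/3) + 4*sqrt(2))/36)*cos(2^(1/3)*sqrt(3)*z*(-2^(1/3)*(4*sqrt(2) + 243 + sqrt(-32 + (4*sqrt(2) + 243)^2))^(1/3) + 4/(4*sqrt(2) + 243 + sqrt(-32 + (4*sqrt(2) + 243)^2))^(1/3))/36) + C4*exp(z*(4*2^(1/3)/(4*sqrt(2) + 243 + sqrt(-32 + (4*sqrt(2) + 243)^2))^(1/3) + 2*sqrt(2) + 2^(2/3)*(4*sqrt(2) + 243 + sqrt(-32 + (4*sqrt(2) + 243)^2))^(1/3))/18) - k*z^3/3 + 2*sqrt(2)*k*z - sqrt(2)*z^2/2


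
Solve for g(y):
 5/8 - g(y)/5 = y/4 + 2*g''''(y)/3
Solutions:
 g(y) = -5*y/4 + (C1*sin(5^(3/4)*6^(1/4)*y/10) + C2*cos(5^(3/4)*6^(1/4)*y/10))*exp(-5^(3/4)*6^(1/4)*y/10) + (C3*sin(5^(3/4)*6^(1/4)*y/10) + C4*cos(5^(3/4)*6^(1/4)*y/10))*exp(5^(3/4)*6^(1/4)*y/10) + 25/8


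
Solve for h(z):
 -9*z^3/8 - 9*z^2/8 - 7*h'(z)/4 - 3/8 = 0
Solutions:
 h(z) = C1 - 9*z^4/56 - 3*z^3/14 - 3*z/14


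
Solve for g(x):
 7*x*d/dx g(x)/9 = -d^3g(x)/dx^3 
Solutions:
 g(x) = C1 + Integral(C2*airyai(-21^(1/3)*x/3) + C3*airybi(-21^(1/3)*x/3), x)


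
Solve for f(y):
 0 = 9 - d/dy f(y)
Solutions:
 f(y) = C1 + 9*y


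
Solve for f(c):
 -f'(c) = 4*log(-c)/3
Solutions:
 f(c) = C1 - 4*c*log(-c)/3 + 4*c/3


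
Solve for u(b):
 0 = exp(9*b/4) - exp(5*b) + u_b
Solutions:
 u(b) = C1 - 4*exp(9*b/4)/9 + exp(5*b)/5


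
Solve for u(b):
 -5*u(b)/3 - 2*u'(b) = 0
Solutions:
 u(b) = C1*exp(-5*b/6)


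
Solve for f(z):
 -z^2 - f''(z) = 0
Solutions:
 f(z) = C1 + C2*z - z^4/12


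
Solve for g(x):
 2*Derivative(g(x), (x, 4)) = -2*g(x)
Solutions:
 g(x) = (C1*sin(sqrt(2)*x/2) + C2*cos(sqrt(2)*x/2))*exp(-sqrt(2)*x/2) + (C3*sin(sqrt(2)*x/2) + C4*cos(sqrt(2)*x/2))*exp(sqrt(2)*x/2)


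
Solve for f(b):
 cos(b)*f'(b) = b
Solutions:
 f(b) = C1 + Integral(b/cos(b), b)


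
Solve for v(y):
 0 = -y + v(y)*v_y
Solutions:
 v(y) = -sqrt(C1 + y^2)
 v(y) = sqrt(C1 + y^2)


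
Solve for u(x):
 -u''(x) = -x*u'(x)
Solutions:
 u(x) = C1 + C2*erfi(sqrt(2)*x/2)


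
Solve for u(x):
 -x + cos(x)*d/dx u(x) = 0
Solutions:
 u(x) = C1 + Integral(x/cos(x), x)


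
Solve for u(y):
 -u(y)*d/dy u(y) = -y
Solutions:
 u(y) = -sqrt(C1 + y^2)
 u(y) = sqrt(C1 + y^2)


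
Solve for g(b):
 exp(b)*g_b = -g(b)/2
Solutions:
 g(b) = C1*exp(exp(-b)/2)


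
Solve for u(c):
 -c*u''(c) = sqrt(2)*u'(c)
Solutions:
 u(c) = C1 + C2*c^(1 - sqrt(2))


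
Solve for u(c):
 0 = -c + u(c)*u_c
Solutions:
 u(c) = -sqrt(C1 + c^2)
 u(c) = sqrt(C1 + c^2)


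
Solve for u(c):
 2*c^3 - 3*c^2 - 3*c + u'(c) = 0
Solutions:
 u(c) = C1 - c^4/2 + c^3 + 3*c^2/2


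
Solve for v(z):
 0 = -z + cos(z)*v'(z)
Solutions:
 v(z) = C1 + Integral(z/cos(z), z)


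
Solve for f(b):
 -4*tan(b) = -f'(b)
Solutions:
 f(b) = C1 - 4*log(cos(b))


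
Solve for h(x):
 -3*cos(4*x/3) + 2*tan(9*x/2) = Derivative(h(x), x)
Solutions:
 h(x) = C1 - 4*log(cos(9*x/2))/9 - 9*sin(4*x/3)/4


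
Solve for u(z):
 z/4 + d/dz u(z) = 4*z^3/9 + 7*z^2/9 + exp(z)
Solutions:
 u(z) = C1 + z^4/9 + 7*z^3/27 - z^2/8 + exp(z)


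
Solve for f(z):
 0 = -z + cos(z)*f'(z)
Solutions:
 f(z) = C1 + Integral(z/cos(z), z)


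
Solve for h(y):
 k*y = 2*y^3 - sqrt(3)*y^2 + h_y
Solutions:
 h(y) = C1 + k*y^2/2 - y^4/2 + sqrt(3)*y^3/3


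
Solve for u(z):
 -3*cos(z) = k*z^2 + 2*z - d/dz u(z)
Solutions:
 u(z) = C1 + k*z^3/3 + z^2 + 3*sin(z)


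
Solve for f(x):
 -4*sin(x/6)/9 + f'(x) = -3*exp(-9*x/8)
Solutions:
 f(x) = C1 - 8*cos(x/6)/3 + 8*exp(-9*x/8)/3


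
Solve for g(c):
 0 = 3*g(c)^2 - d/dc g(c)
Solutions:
 g(c) = -1/(C1 + 3*c)


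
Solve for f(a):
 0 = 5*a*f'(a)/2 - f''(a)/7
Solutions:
 f(a) = C1 + C2*erfi(sqrt(35)*a/2)


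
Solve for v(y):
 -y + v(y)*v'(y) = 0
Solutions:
 v(y) = -sqrt(C1 + y^2)
 v(y) = sqrt(C1 + y^2)


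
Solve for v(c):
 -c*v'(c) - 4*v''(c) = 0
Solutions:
 v(c) = C1 + C2*erf(sqrt(2)*c/4)


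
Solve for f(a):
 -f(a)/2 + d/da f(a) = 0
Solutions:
 f(a) = C1*exp(a/2)


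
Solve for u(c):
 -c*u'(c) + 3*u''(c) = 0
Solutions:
 u(c) = C1 + C2*erfi(sqrt(6)*c/6)


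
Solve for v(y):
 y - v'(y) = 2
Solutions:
 v(y) = C1 + y^2/2 - 2*y


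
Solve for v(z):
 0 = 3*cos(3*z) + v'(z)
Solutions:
 v(z) = C1 - sin(3*z)


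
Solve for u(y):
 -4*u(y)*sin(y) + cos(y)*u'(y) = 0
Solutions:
 u(y) = C1/cos(y)^4


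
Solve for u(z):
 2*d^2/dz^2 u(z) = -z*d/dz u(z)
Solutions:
 u(z) = C1 + C2*erf(z/2)


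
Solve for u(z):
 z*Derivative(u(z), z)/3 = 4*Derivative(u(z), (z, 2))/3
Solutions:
 u(z) = C1 + C2*erfi(sqrt(2)*z/4)


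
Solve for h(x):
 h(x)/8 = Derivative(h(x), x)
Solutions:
 h(x) = C1*exp(x/8)


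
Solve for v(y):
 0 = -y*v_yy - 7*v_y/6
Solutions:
 v(y) = C1 + C2/y^(1/6)


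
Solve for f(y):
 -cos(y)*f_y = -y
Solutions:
 f(y) = C1 + Integral(y/cos(y), y)


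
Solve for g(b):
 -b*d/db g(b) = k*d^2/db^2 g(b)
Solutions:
 g(b) = C1 + C2*sqrt(k)*erf(sqrt(2)*b*sqrt(1/k)/2)


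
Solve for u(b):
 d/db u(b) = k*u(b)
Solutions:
 u(b) = C1*exp(b*k)


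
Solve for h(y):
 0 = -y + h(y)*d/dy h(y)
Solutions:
 h(y) = -sqrt(C1 + y^2)
 h(y) = sqrt(C1 + y^2)


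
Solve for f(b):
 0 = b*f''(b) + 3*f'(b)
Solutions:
 f(b) = C1 + C2/b^2


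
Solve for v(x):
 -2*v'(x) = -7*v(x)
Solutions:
 v(x) = C1*exp(7*x/2)


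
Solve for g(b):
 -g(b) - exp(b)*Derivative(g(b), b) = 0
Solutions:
 g(b) = C1*exp(exp(-b))


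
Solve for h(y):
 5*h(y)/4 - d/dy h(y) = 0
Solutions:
 h(y) = C1*exp(5*y/4)


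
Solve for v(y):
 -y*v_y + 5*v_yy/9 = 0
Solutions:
 v(y) = C1 + C2*erfi(3*sqrt(10)*y/10)


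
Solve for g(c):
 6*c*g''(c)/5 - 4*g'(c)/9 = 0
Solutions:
 g(c) = C1 + C2*c^(37/27)


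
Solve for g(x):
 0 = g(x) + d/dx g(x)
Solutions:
 g(x) = C1*exp(-x)


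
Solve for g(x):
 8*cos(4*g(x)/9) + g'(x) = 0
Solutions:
 8*x - 9*log(sin(4*g(x)/9) - 1)/8 + 9*log(sin(4*g(x)/9) + 1)/8 = C1


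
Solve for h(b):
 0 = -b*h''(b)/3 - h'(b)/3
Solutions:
 h(b) = C1 + C2*log(b)


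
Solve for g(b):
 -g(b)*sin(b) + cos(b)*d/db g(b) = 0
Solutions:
 g(b) = C1/cos(b)


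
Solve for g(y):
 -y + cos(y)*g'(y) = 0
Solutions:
 g(y) = C1 + Integral(y/cos(y), y)


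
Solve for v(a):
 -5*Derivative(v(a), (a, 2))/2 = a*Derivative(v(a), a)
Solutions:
 v(a) = C1 + C2*erf(sqrt(5)*a/5)


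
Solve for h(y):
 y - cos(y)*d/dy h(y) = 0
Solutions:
 h(y) = C1 + Integral(y/cos(y), y)


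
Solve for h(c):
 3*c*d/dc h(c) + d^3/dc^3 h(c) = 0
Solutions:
 h(c) = C1 + Integral(C2*airyai(-3^(1/3)*c) + C3*airybi(-3^(1/3)*c), c)


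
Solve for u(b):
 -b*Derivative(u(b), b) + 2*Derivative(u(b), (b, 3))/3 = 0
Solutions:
 u(b) = C1 + Integral(C2*airyai(2^(2/3)*3^(1/3)*b/2) + C3*airybi(2^(2/3)*3^(1/3)*b/2), b)


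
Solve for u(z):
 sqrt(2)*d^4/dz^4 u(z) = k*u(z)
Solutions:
 u(z) = C1*exp(-2^(7/8)*k^(1/4)*z/2) + C2*exp(2^(7/8)*k^(1/4)*z/2) + C3*exp(-2^(7/8)*I*k^(1/4)*z/2) + C4*exp(2^(7/8)*I*k^(1/4)*z/2)


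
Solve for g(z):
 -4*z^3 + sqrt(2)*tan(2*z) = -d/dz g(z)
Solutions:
 g(z) = C1 + z^4 + sqrt(2)*log(cos(2*z))/2


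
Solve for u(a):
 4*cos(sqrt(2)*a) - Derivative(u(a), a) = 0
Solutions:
 u(a) = C1 + 2*sqrt(2)*sin(sqrt(2)*a)


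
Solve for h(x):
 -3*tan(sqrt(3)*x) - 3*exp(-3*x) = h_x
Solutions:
 h(x) = C1 - sqrt(3)*log(tan(sqrt(3)*x)^2 + 1)/2 + exp(-3*x)


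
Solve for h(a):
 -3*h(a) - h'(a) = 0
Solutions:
 h(a) = C1*exp(-3*a)


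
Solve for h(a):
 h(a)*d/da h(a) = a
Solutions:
 h(a) = -sqrt(C1 + a^2)
 h(a) = sqrt(C1 + a^2)


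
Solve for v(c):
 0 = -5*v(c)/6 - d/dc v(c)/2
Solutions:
 v(c) = C1*exp(-5*c/3)


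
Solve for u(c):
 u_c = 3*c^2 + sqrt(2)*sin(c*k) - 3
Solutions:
 u(c) = C1 + c^3 - 3*c - sqrt(2)*cos(c*k)/k


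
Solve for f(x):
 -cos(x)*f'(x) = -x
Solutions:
 f(x) = C1 + Integral(x/cos(x), x)


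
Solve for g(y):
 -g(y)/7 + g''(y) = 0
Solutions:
 g(y) = C1*exp(-sqrt(7)*y/7) + C2*exp(sqrt(7)*y/7)


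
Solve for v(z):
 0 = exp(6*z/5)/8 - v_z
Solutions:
 v(z) = C1 + 5*exp(6*z/5)/48


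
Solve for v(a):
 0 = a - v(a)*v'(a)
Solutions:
 v(a) = -sqrt(C1 + a^2)
 v(a) = sqrt(C1 + a^2)


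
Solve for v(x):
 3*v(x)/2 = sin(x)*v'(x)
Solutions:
 v(x) = C1*(cos(x) - 1)^(3/4)/(cos(x) + 1)^(3/4)


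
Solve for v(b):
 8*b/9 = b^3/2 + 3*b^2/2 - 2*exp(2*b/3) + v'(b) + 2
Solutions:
 v(b) = C1 - b^4/8 - b^3/2 + 4*b^2/9 - 2*b + 3*exp(2*b/3)


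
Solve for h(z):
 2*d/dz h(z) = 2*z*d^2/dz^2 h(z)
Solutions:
 h(z) = C1 + C2*z^2


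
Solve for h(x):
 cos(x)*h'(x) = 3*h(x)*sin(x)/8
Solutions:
 h(x) = C1/cos(x)^(3/8)


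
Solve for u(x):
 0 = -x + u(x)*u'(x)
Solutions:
 u(x) = -sqrt(C1 + x^2)
 u(x) = sqrt(C1 + x^2)


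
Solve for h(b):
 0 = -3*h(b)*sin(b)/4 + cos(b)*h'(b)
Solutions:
 h(b) = C1/cos(b)^(3/4)


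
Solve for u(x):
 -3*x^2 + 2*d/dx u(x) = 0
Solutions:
 u(x) = C1 + x^3/2


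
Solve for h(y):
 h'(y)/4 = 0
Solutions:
 h(y) = C1


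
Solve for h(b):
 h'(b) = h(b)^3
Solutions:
 h(b) = -sqrt(2)*sqrt(-1/(C1 + b))/2
 h(b) = sqrt(2)*sqrt(-1/(C1 + b))/2


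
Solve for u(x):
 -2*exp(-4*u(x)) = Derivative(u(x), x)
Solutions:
 u(x) = log(-I*(C1 - 8*x)^(1/4))
 u(x) = log(I*(C1 - 8*x)^(1/4))
 u(x) = log(-(C1 - 8*x)^(1/4))
 u(x) = log(C1 - 8*x)/4


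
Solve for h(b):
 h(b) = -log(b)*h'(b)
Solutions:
 h(b) = C1*exp(-li(b))


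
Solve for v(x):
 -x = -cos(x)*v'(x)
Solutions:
 v(x) = C1 + Integral(x/cos(x), x)


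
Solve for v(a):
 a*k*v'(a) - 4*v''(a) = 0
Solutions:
 v(a) = Piecewise((-sqrt(2)*sqrt(pi)*C1*erf(sqrt(2)*a*sqrt(-k)/4)/sqrt(-k) - C2, (k > 0) | (k < 0)), (-C1*a - C2, True))


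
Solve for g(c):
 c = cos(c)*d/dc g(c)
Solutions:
 g(c) = C1 + Integral(c/cos(c), c)


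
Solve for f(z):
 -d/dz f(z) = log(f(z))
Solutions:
 li(f(z)) = C1 - z


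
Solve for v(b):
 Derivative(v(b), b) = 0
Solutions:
 v(b) = C1


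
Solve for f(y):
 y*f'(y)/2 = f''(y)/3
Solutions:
 f(y) = C1 + C2*erfi(sqrt(3)*y/2)


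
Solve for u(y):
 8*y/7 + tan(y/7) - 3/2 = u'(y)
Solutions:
 u(y) = C1 + 4*y^2/7 - 3*y/2 - 7*log(cos(y/7))


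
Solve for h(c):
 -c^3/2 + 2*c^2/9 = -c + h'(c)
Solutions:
 h(c) = C1 - c^4/8 + 2*c^3/27 + c^2/2


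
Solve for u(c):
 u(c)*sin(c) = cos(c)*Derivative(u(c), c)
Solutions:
 u(c) = C1/cos(c)


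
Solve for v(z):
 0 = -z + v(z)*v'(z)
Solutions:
 v(z) = -sqrt(C1 + z^2)
 v(z) = sqrt(C1 + z^2)


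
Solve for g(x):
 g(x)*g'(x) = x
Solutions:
 g(x) = -sqrt(C1 + x^2)
 g(x) = sqrt(C1 + x^2)


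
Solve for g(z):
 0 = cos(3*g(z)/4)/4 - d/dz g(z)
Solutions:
 -z/4 - 2*log(sin(3*g(z)/4) - 1)/3 + 2*log(sin(3*g(z)/4) + 1)/3 = C1


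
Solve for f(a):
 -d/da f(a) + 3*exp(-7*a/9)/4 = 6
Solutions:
 f(a) = C1 - 6*a - 27*exp(-7*a/9)/28


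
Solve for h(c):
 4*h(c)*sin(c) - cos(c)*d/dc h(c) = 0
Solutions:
 h(c) = C1/cos(c)^4


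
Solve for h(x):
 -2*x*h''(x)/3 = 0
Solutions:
 h(x) = C1 + C2*x


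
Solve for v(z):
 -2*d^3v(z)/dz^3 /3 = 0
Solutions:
 v(z) = C1 + C2*z + C3*z^2


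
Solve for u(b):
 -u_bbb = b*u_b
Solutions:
 u(b) = C1 + Integral(C2*airyai(-b) + C3*airybi(-b), b)


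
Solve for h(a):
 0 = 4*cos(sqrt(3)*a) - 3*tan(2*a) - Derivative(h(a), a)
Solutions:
 h(a) = C1 + 3*log(cos(2*a))/2 + 4*sqrt(3)*sin(sqrt(3)*a)/3


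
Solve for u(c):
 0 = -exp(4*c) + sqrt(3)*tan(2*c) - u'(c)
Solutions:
 u(c) = C1 - exp(4*c)/4 - sqrt(3)*log(cos(2*c))/2


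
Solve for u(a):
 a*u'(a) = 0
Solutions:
 u(a) = C1


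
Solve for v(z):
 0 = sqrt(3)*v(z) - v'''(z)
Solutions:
 v(z) = C3*exp(3^(1/6)*z) + (C1*sin(3^(2/3)*z/2) + C2*cos(3^(2/3)*z/2))*exp(-3^(1/6)*z/2)


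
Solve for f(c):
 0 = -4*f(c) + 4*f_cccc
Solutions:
 f(c) = C1*exp(-c) + C2*exp(c) + C3*sin(c) + C4*cos(c)


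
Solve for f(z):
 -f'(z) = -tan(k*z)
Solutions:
 f(z) = C1 + Piecewise((-log(cos(k*z))/k, Ne(k, 0)), (0, True))


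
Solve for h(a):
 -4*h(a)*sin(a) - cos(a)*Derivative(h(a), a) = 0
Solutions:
 h(a) = C1*cos(a)^4


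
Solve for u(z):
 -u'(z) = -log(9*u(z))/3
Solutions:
 -3*Integral(1/(log(_y) + 2*log(3)), (_y, u(z))) = C1 - z


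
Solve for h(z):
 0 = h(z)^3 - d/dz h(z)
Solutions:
 h(z) = -sqrt(2)*sqrt(-1/(C1 + z))/2
 h(z) = sqrt(2)*sqrt(-1/(C1 + z))/2


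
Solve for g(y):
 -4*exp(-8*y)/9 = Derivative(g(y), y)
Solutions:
 g(y) = C1 + exp(-8*y)/18


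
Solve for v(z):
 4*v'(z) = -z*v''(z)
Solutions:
 v(z) = C1 + C2/z^3


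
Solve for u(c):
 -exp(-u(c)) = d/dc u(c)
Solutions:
 u(c) = log(C1 - c)


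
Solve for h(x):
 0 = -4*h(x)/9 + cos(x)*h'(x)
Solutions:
 h(x) = C1*(sin(x) + 1)^(2/9)/(sin(x) - 1)^(2/9)


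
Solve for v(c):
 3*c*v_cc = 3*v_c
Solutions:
 v(c) = C1 + C2*c^2


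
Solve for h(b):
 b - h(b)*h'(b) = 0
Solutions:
 h(b) = -sqrt(C1 + b^2)
 h(b) = sqrt(C1 + b^2)


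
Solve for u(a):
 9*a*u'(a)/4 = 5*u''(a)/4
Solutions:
 u(a) = C1 + C2*erfi(3*sqrt(10)*a/10)


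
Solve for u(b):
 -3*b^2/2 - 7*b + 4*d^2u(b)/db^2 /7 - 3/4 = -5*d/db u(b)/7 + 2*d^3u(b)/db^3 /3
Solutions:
 u(b) = C1 + C2*exp(b*(6 - sqrt(246))/14) + C3*exp(b*(6 + sqrt(246))/14) + 7*b^3/10 + 161*b^2/50 - 91*b/500


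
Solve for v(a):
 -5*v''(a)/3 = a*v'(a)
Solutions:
 v(a) = C1 + C2*erf(sqrt(30)*a/10)


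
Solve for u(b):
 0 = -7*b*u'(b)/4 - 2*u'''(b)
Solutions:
 u(b) = C1 + Integral(C2*airyai(-7^(1/3)*b/2) + C3*airybi(-7^(1/3)*b/2), b)


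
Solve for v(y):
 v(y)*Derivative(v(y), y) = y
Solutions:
 v(y) = -sqrt(C1 + y^2)
 v(y) = sqrt(C1 + y^2)


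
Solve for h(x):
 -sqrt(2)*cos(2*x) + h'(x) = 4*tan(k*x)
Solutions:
 h(x) = C1 + 4*Piecewise((-log(cos(k*x))/k, Ne(k, 0)), (0, True)) + sqrt(2)*sin(2*x)/2


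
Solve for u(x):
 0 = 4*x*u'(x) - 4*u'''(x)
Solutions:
 u(x) = C1 + Integral(C2*airyai(x) + C3*airybi(x), x)


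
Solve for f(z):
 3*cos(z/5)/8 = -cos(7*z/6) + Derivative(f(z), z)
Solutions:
 f(z) = C1 + 15*sin(z/5)/8 + 6*sin(7*z/6)/7


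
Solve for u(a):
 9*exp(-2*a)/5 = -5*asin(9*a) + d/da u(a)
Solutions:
 u(a) = C1 + 5*a*asin(9*a) + 5*sqrt(1 - 81*a^2)/9 - 9*exp(-2*a)/10


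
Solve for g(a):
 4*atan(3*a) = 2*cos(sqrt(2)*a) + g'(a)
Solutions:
 g(a) = C1 + 4*a*atan(3*a) - 2*log(9*a^2 + 1)/3 - sqrt(2)*sin(sqrt(2)*a)


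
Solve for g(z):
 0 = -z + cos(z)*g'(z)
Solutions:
 g(z) = C1 + Integral(z/cos(z), z)


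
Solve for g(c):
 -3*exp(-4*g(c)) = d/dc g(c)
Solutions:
 g(c) = log(-I*(C1 - 12*c)^(1/4))
 g(c) = log(I*(C1 - 12*c)^(1/4))
 g(c) = log(-(C1 - 12*c)^(1/4))
 g(c) = log(C1 - 12*c)/4


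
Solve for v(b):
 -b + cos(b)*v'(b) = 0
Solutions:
 v(b) = C1 + Integral(b/cos(b), b)


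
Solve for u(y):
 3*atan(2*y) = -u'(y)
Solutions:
 u(y) = C1 - 3*y*atan(2*y) + 3*log(4*y^2 + 1)/4


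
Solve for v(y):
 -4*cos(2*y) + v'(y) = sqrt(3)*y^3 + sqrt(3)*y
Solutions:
 v(y) = C1 + sqrt(3)*y^4/4 + sqrt(3)*y^2/2 + 2*sin(2*y)


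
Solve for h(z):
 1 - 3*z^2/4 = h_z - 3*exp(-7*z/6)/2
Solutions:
 h(z) = C1 - z^3/4 + z - 9*exp(-7*z/6)/7


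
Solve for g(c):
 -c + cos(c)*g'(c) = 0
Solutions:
 g(c) = C1 + Integral(c/cos(c), c)


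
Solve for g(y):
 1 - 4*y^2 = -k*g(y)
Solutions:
 g(y) = (4*y^2 - 1)/k


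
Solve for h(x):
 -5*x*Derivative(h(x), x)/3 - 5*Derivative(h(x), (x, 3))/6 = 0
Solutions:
 h(x) = C1 + Integral(C2*airyai(-2^(1/3)*x) + C3*airybi(-2^(1/3)*x), x)


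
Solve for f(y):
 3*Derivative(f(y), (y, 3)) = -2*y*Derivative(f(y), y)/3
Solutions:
 f(y) = C1 + Integral(C2*airyai(-6^(1/3)*y/3) + C3*airybi(-6^(1/3)*y/3), y)


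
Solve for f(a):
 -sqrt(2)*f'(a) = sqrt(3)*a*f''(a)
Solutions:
 f(a) = C1 + C2*a^(1 - sqrt(6)/3)


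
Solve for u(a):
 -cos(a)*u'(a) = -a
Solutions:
 u(a) = C1 + Integral(a/cos(a), a)


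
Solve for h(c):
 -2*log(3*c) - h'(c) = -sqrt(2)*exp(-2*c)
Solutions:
 h(c) = C1 - 2*c*log(c) + 2*c*(1 - log(3)) - sqrt(2)*exp(-2*c)/2


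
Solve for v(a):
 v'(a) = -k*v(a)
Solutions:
 v(a) = C1*exp(-a*k)


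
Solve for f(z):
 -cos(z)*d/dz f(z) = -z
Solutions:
 f(z) = C1 + Integral(z/cos(z), z)


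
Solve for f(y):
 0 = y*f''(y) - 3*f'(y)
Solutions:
 f(y) = C1 + C2*y^4


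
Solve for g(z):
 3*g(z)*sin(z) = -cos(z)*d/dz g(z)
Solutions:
 g(z) = C1*cos(z)^3


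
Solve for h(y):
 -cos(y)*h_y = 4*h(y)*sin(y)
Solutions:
 h(y) = C1*cos(y)^4


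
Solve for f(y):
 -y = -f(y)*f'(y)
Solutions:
 f(y) = -sqrt(C1 + y^2)
 f(y) = sqrt(C1 + y^2)


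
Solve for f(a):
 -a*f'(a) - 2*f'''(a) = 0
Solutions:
 f(a) = C1 + Integral(C2*airyai(-2^(2/3)*a/2) + C3*airybi(-2^(2/3)*a/2), a)


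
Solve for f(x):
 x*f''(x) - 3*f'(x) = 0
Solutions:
 f(x) = C1 + C2*x^4


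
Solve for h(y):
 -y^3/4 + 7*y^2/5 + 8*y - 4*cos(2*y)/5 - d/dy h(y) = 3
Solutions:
 h(y) = C1 - y^4/16 + 7*y^3/15 + 4*y^2 - 3*y - 2*sin(2*y)/5


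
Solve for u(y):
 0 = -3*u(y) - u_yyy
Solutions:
 u(y) = C3*exp(-3^(1/3)*y) + (C1*sin(3^(5/6)*y/2) + C2*cos(3^(5/6)*y/2))*exp(3^(1/3)*y/2)


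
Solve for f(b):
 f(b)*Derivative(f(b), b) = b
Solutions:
 f(b) = -sqrt(C1 + b^2)
 f(b) = sqrt(C1 + b^2)


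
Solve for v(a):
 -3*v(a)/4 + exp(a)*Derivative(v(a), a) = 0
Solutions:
 v(a) = C1*exp(-3*exp(-a)/4)


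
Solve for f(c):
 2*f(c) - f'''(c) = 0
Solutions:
 f(c) = C3*exp(2^(1/3)*c) + (C1*sin(2^(1/3)*sqrt(3)*c/2) + C2*cos(2^(1/3)*sqrt(3)*c/2))*exp(-2^(1/3)*c/2)


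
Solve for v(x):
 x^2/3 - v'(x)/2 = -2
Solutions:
 v(x) = C1 + 2*x^3/9 + 4*x


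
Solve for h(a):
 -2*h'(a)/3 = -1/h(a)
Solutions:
 h(a) = -sqrt(C1 + 3*a)
 h(a) = sqrt(C1 + 3*a)


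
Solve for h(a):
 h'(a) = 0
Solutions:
 h(a) = C1


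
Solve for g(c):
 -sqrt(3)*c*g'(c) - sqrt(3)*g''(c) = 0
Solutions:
 g(c) = C1 + C2*erf(sqrt(2)*c/2)


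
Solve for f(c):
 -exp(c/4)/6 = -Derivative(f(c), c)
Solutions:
 f(c) = C1 + 2*exp(c/4)/3


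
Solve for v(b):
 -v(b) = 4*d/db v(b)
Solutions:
 v(b) = C1*exp(-b/4)


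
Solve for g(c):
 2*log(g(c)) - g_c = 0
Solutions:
 li(g(c)) = C1 + 2*c


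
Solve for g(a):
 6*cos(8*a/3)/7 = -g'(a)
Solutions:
 g(a) = C1 - 9*sin(8*a/3)/28


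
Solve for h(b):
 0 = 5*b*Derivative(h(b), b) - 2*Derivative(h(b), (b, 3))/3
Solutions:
 h(b) = C1 + Integral(C2*airyai(15^(1/3)*2^(2/3)*b/2) + C3*airybi(15^(1/3)*2^(2/3)*b/2), b)


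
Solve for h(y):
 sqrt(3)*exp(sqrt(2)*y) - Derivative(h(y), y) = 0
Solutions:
 h(y) = C1 + sqrt(6)*exp(sqrt(2)*y)/2


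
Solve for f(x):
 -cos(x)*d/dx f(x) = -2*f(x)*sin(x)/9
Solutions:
 f(x) = C1/cos(x)^(2/9)


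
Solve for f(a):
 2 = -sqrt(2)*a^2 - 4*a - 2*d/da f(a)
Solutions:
 f(a) = C1 - sqrt(2)*a^3/6 - a^2 - a


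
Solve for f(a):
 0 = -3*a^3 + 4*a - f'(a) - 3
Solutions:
 f(a) = C1 - 3*a^4/4 + 2*a^2 - 3*a


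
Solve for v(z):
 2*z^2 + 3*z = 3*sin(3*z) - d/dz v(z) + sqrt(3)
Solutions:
 v(z) = C1 - 2*z^3/3 - 3*z^2/2 + sqrt(3)*z - cos(3*z)


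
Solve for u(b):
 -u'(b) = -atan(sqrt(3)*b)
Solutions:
 u(b) = C1 + b*atan(sqrt(3)*b) - sqrt(3)*log(3*b^2 + 1)/6


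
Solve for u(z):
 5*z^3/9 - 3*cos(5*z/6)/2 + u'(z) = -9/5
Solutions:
 u(z) = C1 - 5*z^4/36 - 9*z/5 + 9*sin(5*z/6)/5


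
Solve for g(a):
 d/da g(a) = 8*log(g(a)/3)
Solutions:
 Integral(1/(-log(_y) + log(3)), (_y, g(a)))/8 = C1 - a


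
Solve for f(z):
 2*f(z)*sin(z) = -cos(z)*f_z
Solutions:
 f(z) = C1*cos(z)^2


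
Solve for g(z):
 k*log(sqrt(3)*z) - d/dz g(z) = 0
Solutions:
 g(z) = C1 + k*z*log(z) - k*z + k*z*log(3)/2


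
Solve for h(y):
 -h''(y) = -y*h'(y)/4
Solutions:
 h(y) = C1 + C2*erfi(sqrt(2)*y/4)


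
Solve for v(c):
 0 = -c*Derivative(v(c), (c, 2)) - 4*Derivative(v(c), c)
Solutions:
 v(c) = C1 + C2/c^3


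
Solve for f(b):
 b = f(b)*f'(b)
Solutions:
 f(b) = -sqrt(C1 + b^2)
 f(b) = sqrt(C1 + b^2)


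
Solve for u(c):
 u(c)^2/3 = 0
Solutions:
 u(c) = 0


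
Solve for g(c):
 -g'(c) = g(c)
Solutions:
 g(c) = C1*exp(-c)


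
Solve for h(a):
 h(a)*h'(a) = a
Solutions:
 h(a) = -sqrt(C1 + a^2)
 h(a) = sqrt(C1 + a^2)


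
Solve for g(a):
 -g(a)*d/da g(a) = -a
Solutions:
 g(a) = -sqrt(C1 + a^2)
 g(a) = sqrt(C1 + a^2)


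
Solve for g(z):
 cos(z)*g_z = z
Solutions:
 g(z) = C1 + Integral(z/cos(z), z)


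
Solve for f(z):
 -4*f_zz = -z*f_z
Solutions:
 f(z) = C1 + C2*erfi(sqrt(2)*z/4)


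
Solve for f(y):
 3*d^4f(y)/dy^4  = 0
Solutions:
 f(y) = C1 + C2*y + C3*y^2 + C4*y^3


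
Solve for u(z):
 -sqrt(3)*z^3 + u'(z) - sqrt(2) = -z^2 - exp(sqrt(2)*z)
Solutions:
 u(z) = C1 + sqrt(3)*z^4/4 - z^3/3 + sqrt(2)*z - sqrt(2)*exp(sqrt(2)*z)/2


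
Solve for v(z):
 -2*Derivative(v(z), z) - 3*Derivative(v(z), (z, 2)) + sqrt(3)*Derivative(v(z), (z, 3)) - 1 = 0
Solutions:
 v(z) = C1 + C2*exp(sqrt(3)*z*(3 - sqrt(9 + 8*sqrt(3)))/6) + C3*exp(sqrt(3)*z*(3 + sqrt(9 + 8*sqrt(3)))/6) - z/2


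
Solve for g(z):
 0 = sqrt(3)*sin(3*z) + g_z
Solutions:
 g(z) = C1 + sqrt(3)*cos(3*z)/3


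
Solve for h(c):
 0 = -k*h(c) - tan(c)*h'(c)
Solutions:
 h(c) = C1*exp(-k*log(sin(c)))


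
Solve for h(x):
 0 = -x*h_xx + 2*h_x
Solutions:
 h(x) = C1 + C2*x^3


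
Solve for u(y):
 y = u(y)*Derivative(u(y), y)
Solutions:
 u(y) = -sqrt(C1 + y^2)
 u(y) = sqrt(C1 + y^2)


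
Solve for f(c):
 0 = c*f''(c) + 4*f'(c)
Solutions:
 f(c) = C1 + C2/c^3


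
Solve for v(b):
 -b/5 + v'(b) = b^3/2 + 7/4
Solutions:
 v(b) = C1 + b^4/8 + b^2/10 + 7*b/4


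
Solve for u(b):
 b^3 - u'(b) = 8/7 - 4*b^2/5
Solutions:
 u(b) = C1 + b^4/4 + 4*b^3/15 - 8*b/7


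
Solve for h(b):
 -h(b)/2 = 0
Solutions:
 h(b) = 0


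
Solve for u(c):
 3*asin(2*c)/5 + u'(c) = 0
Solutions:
 u(c) = C1 - 3*c*asin(2*c)/5 - 3*sqrt(1 - 4*c^2)/10


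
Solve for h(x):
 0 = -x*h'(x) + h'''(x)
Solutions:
 h(x) = C1 + Integral(C2*airyai(x) + C3*airybi(x), x)


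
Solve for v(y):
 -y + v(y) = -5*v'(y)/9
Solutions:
 v(y) = C1*exp(-9*y/5) + y - 5/9


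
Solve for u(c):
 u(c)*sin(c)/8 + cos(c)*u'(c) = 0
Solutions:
 u(c) = C1*cos(c)^(1/8)


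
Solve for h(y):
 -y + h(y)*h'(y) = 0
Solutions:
 h(y) = -sqrt(C1 + y^2)
 h(y) = sqrt(C1 + y^2)


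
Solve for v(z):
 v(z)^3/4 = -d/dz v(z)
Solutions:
 v(z) = -sqrt(2)*sqrt(-1/(C1 - z))
 v(z) = sqrt(2)*sqrt(-1/(C1 - z))


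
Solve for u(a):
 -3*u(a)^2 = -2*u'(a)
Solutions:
 u(a) = -2/(C1 + 3*a)


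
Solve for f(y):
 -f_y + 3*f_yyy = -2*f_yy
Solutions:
 f(y) = C1 + C2*exp(-y) + C3*exp(y/3)


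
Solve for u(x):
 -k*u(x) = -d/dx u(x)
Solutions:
 u(x) = C1*exp(k*x)


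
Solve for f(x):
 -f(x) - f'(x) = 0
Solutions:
 f(x) = C1*exp(-x)


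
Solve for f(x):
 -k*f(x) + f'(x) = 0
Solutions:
 f(x) = C1*exp(k*x)


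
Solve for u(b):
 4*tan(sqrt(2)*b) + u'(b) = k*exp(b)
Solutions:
 u(b) = C1 + k*exp(b) + 2*sqrt(2)*log(cos(sqrt(2)*b))


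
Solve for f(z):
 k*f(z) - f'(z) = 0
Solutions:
 f(z) = C1*exp(k*z)


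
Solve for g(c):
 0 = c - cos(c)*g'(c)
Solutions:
 g(c) = C1 + Integral(c/cos(c), c)


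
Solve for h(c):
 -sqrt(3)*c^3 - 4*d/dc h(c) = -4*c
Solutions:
 h(c) = C1 - sqrt(3)*c^4/16 + c^2/2


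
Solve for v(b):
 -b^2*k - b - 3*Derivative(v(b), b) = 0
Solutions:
 v(b) = C1 - b^3*k/9 - b^2/6


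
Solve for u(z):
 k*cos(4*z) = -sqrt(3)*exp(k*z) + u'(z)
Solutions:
 u(z) = C1 + k*sin(4*z)/4 + sqrt(3)*exp(k*z)/k


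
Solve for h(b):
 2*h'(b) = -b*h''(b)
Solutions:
 h(b) = C1 + C2/b


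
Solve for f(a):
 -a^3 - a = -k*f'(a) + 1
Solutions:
 f(a) = C1 + a^4/(4*k) + a^2/(2*k) + a/k


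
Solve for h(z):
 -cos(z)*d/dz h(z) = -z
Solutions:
 h(z) = C1 + Integral(z/cos(z), z)


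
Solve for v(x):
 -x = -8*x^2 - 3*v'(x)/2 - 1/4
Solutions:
 v(x) = C1 - 16*x^3/9 + x^2/3 - x/6


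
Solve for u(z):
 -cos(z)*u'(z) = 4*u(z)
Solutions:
 u(z) = C1*(sin(z)^2 - 2*sin(z) + 1)/(sin(z)^2 + 2*sin(z) + 1)


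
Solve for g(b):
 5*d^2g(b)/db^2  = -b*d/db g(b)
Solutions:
 g(b) = C1 + C2*erf(sqrt(10)*b/10)


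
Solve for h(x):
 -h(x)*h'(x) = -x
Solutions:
 h(x) = -sqrt(C1 + x^2)
 h(x) = sqrt(C1 + x^2)


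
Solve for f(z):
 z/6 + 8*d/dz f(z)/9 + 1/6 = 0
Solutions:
 f(z) = C1 - 3*z^2/32 - 3*z/16


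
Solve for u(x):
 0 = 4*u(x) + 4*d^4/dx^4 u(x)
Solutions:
 u(x) = (C1*sin(sqrt(2)*x/2) + C2*cos(sqrt(2)*x/2))*exp(-sqrt(2)*x/2) + (C3*sin(sqrt(2)*x/2) + C4*cos(sqrt(2)*x/2))*exp(sqrt(2)*x/2)


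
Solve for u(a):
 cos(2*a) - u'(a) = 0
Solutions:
 u(a) = C1 + sin(2*a)/2


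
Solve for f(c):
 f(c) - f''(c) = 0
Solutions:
 f(c) = C1*exp(-c) + C2*exp(c)


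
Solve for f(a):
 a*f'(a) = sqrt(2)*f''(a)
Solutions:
 f(a) = C1 + C2*erfi(2^(1/4)*a/2)


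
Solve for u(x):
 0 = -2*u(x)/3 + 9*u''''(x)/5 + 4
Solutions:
 u(x) = C1*exp(-30^(1/4)*x/3) + C2*exp(30^(1/4)*x/3) + C3*sin(30^(1/4)*x/3) + C4*cos(30^(1/4)*x/3) + 6


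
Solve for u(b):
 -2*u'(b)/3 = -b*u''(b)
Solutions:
 u(b) = C1 + C2*b^(5/3)


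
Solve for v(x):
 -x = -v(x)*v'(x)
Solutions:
 v(x) = -sqrt(C1 + x^2)
 v(x) = sqrt(C1 + x^2)


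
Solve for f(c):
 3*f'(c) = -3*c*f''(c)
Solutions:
 f(c) = C1 + C2*log(c)


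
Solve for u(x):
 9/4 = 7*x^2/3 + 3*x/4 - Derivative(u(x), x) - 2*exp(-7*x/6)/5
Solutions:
 u(x) = C1 + 7*x^3/9 + 3*x^2/8 - 9*x/4 + 12*exp(-7*x/6)/35


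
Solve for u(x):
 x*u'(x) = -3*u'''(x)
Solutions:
 u(x) = C1 + Integral(C2*airyai(-3^(2/3)*x/3) + C3*airybi(-3^(2/3)*x/3), x)


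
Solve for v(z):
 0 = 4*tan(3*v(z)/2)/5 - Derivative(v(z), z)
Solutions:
 v(z) = -2*asin(C1*exp(6*z/5))/3 + 2*pi/3
 v(z) = 2*asin(C1*exp(6*z/5))/3


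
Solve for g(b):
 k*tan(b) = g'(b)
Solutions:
 g(b) = C1 - k*log(cos(b))


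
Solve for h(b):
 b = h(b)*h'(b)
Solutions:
 h(b) = -sqrt(C1 + b^2)
 h(b) = sqrt(C1 + b^2)


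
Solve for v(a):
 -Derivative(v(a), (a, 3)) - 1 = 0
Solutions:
 v(a) = C1 + C2*a + C3*a^2 - a^3/6


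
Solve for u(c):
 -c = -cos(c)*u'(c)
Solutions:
 u(c) = C1 + Integral(c/cos(c), c)


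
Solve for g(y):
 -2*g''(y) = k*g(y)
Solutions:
 g(y) = C1*exp(-sqrt(2)*y*sqrt(-k)/2) + C2*exp(sqrt(2)*y*sqrt(-k)/2)


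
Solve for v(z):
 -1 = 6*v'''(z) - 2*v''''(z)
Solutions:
 v(z) = C1 + C2*z + C3*z^2 + C4*exp(3*z) - z^3/36


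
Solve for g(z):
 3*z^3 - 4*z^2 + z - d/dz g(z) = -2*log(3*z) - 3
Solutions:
 g(z) = C1 + 3*z^4/4 - 4*z^3/3 + z^2/2 + 2*z*log(z) + z + z*log(9)


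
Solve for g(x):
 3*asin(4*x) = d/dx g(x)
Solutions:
 g(x) = C1 + 3*x*asin(4*x) + 3*sqrt(1 - 16*x^2)/4


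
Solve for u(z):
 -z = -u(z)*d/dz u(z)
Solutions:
 u(z) = -sqrt(C1 + z^2)
 u(z) = sqrt(C1 + z^2)


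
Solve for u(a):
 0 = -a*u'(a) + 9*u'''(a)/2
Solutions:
 u(a) = C1 + Integral(C2*airyai(6^(1/3)*a/3) + C3*airybi(6^(1/3)*a/3), a)


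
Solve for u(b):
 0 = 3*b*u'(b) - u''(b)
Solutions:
 u(b) = C1 + C2*erfi(sqrt(6)*b/2)


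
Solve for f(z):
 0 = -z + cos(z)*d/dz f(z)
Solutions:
 f(z) = C1 + Integral(z/cos(z), z)


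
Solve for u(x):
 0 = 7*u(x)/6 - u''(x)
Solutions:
 u(x) = C1*exp(-sqrt(42)*x/6) + C2*exp(sqrt(42)*x/6)


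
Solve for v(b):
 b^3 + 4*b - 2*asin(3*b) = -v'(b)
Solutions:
 v(b) = C1 - b^4/4 - 2*b^2 + 2*b*asin(3*b) + 2*sqrt(1 - 9*b^2)/3


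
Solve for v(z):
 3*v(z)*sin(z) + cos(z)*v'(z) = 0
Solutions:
 v(z) = C1*cos(z)^3


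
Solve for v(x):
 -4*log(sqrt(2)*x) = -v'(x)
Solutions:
 v(x) = C1 + 4*x*log(x) - 4*x + x*log(4)


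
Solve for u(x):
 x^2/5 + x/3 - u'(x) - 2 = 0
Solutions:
 u(x) = C1 + x^3/15 + x^2/6 - 2*x


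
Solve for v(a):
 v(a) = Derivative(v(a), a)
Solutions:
 v(a) = C1*exp(a)


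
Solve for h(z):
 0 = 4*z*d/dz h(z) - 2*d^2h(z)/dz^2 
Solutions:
 h(z) = C1 + C2*erfi(z)


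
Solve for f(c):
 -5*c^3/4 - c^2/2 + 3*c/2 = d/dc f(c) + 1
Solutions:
 f(c) = C1 - 5*c^4/16 - c^3/6 + 3*c^2/4 - c


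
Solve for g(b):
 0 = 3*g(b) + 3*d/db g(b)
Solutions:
 g(b) = C1*exp(-b)


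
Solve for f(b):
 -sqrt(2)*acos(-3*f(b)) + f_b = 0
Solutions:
 Integral(1/acos(-3*_y), (_y, f(b))) = C1 + sqrt(2)*b


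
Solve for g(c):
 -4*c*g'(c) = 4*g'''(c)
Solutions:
 g(c) = C1 + Integral(C2*airyai(-c) + C3*airybi(-c), c)


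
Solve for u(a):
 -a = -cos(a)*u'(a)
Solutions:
 u(a) = C1 + Integral(a/cos(a), a)


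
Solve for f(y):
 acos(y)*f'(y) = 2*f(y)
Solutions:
 f(y) = C1*exp(2*Integral(1/acos(y), y))


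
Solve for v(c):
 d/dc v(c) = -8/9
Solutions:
 v(c) = C1 - 8*c/9


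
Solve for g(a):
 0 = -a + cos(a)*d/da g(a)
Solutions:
 g(a) = C1 + Integral(a/cos(a), a)


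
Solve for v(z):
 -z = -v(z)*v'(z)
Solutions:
 v(z) = -sqrt(C1 + z^2)
 v(z) = sqrt(C1 + z^2)


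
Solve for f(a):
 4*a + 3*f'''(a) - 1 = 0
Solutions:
 f(a) = C1 + C2*a + C3*a^2 - a^4/18 + a^3/18


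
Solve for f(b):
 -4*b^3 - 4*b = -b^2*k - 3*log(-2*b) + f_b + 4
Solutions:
 f(b) = C1 - b^4 + b^3*k/3 - 2*b^2 + 3*b*log(-b) + b*(-7 + 3*log(2))


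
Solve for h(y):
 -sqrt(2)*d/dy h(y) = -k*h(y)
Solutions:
 h(y) = C1*exp(sqrt(2)*k*y/2)


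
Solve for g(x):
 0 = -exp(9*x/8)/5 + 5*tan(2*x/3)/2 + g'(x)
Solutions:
 g(x) = C1 + 8*exp(9*x/8)/45 + 15*log(cos(2*x/3))/4


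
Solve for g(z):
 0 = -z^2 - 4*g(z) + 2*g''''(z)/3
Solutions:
 g(z) = C1*exp(-6^(1/4)*z) + C2*exp(6^(1/4)*z) + C3*sin(6^(1/4)*z) + C4*cos(6^(1/4)*z) - z^2/4


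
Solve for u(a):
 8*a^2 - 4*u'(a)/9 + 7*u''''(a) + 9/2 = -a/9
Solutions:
 u(a) = C1 + C4*exp(147^(1/3)*2^(2/3)*a/21) + 6*a^3 + a^2/8 + 81*a/8 + (C2*sin(14^(2/3)*3^(5/6)*a/42) + C3*cos(14^(2/3)*3^(5/6)*a/42))*exp(-147^(1/3)*2^(2/3)*a/42)


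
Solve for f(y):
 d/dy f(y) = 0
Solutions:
 f(y) = C1


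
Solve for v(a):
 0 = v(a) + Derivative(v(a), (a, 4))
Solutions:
 v(a) = (C1*sin(sqrt(2)*a/2) + C2*cos(sqrt(2)*a/2))*exp(-sqrt(2)*a/2) + (C3*sin(sqrt(2)*a/2) + C4*cos(sqrt(2)*a/2))*exp(sqrt(2)*a/2)


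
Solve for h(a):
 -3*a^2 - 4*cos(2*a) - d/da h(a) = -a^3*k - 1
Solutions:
 h(a) = C1 + a^4*k/4 - a^3 + a - 2*sin(2*a)


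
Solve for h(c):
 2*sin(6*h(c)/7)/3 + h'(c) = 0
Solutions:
 2*c/3 + 7*log(cos(6*h(c)/7) - 1)/12 - 7*log(cos(6*h(c)/7) + 1)/12 = C1


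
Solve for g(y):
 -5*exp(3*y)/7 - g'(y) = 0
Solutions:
 g(y) = C1 - 5*exp(3*y)/21


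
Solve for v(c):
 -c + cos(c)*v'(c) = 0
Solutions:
 v(c) = C1 + Integral(c/cos(c), c)


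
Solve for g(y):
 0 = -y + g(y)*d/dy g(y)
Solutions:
 g(y) = -sqrt(C1 + y^2)
 g(y) = sqrt(C1 + y^2)


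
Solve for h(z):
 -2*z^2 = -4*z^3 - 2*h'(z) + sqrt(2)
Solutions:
 h(z) = C1 - z^4/2 + z^3/3 + sqrt(2)*z/2


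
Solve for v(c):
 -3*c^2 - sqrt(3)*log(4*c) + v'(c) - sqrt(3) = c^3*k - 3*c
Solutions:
 v(c) = C1 + c^4*k/4 + c^3 - 3*c^2/2 + sqrt(3)*c*log(c) + 2*sqrt(3)*c*log(2)


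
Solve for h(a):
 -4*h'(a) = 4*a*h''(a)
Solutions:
 h(a) = C1 + C2*log(a)


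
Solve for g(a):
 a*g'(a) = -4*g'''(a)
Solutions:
 g(a) = C1 + Integral(C2*airyai(-2^(1/3)*a/2) + C3*airybi(-2^(1/3)*a/2), a)


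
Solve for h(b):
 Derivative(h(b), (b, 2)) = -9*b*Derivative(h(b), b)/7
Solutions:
 h(b) = C1 + C2*erf(3*sqrt(14)*b/14)


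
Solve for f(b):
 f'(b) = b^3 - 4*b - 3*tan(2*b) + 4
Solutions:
 f(b) = C1 + b^4/4 - 2*b^2 + 4*b + 3*log(cos(2*b))/2


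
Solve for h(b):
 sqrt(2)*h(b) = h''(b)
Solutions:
 h(b) = C1*exp(-2^(1/4)*b) + C2*exp(2^(1/4)*b)


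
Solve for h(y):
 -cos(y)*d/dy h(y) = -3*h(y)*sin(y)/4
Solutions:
 h(y) = C1/cos(y)^(3/4)


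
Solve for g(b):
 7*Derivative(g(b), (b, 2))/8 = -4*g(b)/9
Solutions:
 g(b) = C1*sin(4*sqrt(14)*b/21) + C2*cos(4*sqrt(14)*b/21)


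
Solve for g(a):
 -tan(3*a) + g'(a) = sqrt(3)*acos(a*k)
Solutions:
 g(a) = C1 + sqrt(3)*Piecewise((a*acos(a*k) - sqrt(-a^2*k^2 + 1)/k, Ne(k, 0)), (pi*a/2, True)) - log(cos(3*a))/3


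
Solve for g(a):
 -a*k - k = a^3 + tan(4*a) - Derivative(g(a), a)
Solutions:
 g(a) = C1 + a^4/4 + a^2*k/2 + a*k - log(cos(4*a))/4


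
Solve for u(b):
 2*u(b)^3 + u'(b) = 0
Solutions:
 u(b) = -sqrt(2)*sqrt(-1/(C1 - 2*b))/2
 u(b) = sqrt(2)*sqrt(-1/(C1 - 2*b))/2


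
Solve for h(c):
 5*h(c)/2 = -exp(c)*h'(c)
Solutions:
 h(c) = C1*exp(5*exp(-c)/2)


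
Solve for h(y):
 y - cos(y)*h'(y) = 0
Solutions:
 h(y) = C1 + Integral(y/cos(y), y)


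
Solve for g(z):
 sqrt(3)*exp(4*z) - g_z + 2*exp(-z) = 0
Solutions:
 g(z) = C1 + sqrt(3)*exp(4*z)/4 - 2*exp(-z)


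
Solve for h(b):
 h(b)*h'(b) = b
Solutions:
 h(b) = -sqrt(C1 + b^2)
 h(b) = sqrt(C1 + b^2)


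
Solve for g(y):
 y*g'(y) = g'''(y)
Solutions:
 g(y) = C1 + Integral(C2*airyai(y) + C3*airybi(y), y)


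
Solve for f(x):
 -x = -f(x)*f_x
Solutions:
 f(x) = -sqrt(C1 + x^2)
 f(x) = sqrt(C1 + x^2)


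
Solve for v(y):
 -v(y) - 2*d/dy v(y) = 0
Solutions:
 v(y) = C1*exp(-y/2)


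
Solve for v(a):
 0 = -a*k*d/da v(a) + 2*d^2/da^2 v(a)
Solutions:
 v(a) = Piecewise((-sqrt(pi)*C1*erf(a*sqrt(-k)/2)/sqrt(-k) - C2, (k > 0) | (k < 0)), (-C1*a - C2, True))


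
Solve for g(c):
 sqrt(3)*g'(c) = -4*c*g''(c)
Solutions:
 g(c) = C1 + C2*c^(1 - sqrt(3)/4)


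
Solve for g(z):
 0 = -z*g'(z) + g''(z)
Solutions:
 g(z) = C1 + C2*erfi(sqrt(2)*z/2)


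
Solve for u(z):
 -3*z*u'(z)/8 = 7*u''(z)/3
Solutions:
 u(z) = C1 + C2*erf(3*sqrt(7)*z/28)


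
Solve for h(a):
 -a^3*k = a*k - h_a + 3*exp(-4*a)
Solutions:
 h(a) = C1 + a^4*k/4 + a^2*k/2 - 3*exp(-4*a)/4


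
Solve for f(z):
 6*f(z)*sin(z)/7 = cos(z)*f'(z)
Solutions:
 f(z) = C1/cos(z)^(6/7)


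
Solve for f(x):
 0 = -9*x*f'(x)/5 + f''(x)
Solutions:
 f(x) = C1 + C2*erfi(3*sqrt(10)*x/10)


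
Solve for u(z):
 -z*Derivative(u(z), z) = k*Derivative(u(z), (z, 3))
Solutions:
 u(z) = C1 + Integral(C2*airyai(z*(-1/k)^(1/3)) + C3*airybi(z*(-1/k)^(1/3)), z)


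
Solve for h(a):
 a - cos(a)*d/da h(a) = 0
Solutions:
 h(a) = C1 + Integral(a/cos(a), a)


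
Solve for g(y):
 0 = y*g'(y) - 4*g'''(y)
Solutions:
 g(y) = C1 + Integral(C2*airyai(2^(1/3)*y/2) + C3*airybi(2^(1/3)*y/2), y)


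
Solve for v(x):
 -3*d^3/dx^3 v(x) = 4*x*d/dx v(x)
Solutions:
 v(x) = C1 + Integral(C2*airyai(-6^(2/3)*x/3) + C3*airybi(-6^(2/3)*x/3), x)


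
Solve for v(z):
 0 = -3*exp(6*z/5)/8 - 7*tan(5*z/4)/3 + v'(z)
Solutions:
 v(z) = C1 + 5*exp(6*z/5)/16 - 28*log(cos(5*z/4))/15


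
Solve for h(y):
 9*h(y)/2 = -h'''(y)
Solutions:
 h(y) = C3*exp(-6^(2/3)*y/2) + (C1*sin(3*2^(2/3)*3^(1/6)*y/4) + C2*cos(3*2^(2/3)*3^(1/6)*y/4))*exp(6^(2/3)*y/4)


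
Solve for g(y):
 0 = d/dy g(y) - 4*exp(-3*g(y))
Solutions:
 g(y) = log(C1 + 12*y)/3
 g(y) = log((-3^(1/3) - 3^(5/6)*I)*(C1 + 4*y)^(1/3)/2)
 g(y) = log((-3^(1/3) + 3^(5/6)*I)*(C1 + 4*y)^(1/3)/2)


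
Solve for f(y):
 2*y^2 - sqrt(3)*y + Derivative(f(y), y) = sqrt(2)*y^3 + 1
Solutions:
 f(y) = C1 + sqrt(2)*y^4/4 - 2*y^3/3 + sqrt(3)*y^2/2 + y


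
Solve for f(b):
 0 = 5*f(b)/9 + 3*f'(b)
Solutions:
 f(b) = C1*exp(-5*b/27)


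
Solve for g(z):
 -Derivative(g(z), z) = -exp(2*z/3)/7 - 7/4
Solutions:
 g(z) = C1 + 7*z/4 + 3*exp(2*z/3)/14


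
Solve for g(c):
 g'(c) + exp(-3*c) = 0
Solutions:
 g(c) = C1 + exp(-3*c)/3


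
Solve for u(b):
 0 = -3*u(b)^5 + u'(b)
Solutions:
 u(b) = -(-1/(C1 + 12*b))^(1/4)
 u(b) = (-1/(C1 + 12*b))^(1/4)
 u(b) = -I*(-1/(C1 + 12*b))^(1/4)
 u(b) = I*(-1/(C1 + 12*b))^(1/4)


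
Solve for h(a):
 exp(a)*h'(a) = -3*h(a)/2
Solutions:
 h(a) = C1*exp(3*exp(-a)/2)


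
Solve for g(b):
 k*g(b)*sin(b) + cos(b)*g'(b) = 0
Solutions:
 g(b) = C1*exp(k*log(cos(b)))


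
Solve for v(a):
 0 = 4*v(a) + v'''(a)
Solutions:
 v(a) = C3*exp(-2^(2/3)*a) + (C1*sin(2^(2/3)*sqrt(3)*a/2) + C2*cos(2^(2/3)*sqrt(3)*a/2))*exp(2^(2/3)*a/2)


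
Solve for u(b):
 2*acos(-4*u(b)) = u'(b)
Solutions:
 Integral(1/acos(-4*_y), (_y, u(b))) = C1 + 2*b


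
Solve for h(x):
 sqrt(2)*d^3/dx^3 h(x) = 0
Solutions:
 h(x) = C1 + C2*x + C3*x^2


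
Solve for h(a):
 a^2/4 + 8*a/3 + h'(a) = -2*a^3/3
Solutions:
 h(a) = C1 - a^4/6 - a^3/12 - 4*a^2/3


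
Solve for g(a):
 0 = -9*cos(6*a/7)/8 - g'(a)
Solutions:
 g(a) = C1 - 21*sin(6*a/7)/16


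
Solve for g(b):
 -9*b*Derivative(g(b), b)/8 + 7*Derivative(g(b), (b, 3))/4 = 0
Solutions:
 g(b) = C1 + Integral(C2*airyai(42^(2/3)*b/14) + C3*airybi(42^(2/3)*b/14), b)


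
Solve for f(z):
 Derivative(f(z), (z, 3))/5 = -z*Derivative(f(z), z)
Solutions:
 f(z) = C1 + Integral(C2*airyai(-5^(1/3)*z) + C3*airybi(-5^(1/3)*z), z)


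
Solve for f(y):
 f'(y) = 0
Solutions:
 f(y) = C1


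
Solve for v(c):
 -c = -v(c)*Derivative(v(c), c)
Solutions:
 v(c) = -sqrt(C1 + c^2)
 v(c) = sqrt(C1 + c^2)


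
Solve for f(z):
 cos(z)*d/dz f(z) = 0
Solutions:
 f(z) = C1


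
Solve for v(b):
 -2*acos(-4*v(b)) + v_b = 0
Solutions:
 Integral(1/acos(-4*_y), (_y, v(b))) = C1 + 2*b


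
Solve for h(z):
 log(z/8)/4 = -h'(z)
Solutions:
 h(z) = C1 - z*log(z)/4 + z/4 + 3*z*log(2)/4


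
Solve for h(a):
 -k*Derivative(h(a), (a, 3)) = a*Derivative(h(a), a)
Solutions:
 h(a) = C1 + Integral(C2*airyai(a*(-1/k)^(1/3)) + C3*airybi(a*(-1/k)^(1/3)), a)


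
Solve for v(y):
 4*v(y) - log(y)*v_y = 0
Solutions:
 v(y) = C1*exp(4*li(y))


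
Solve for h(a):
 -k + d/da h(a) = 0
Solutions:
 h(a) = C1 + a*k


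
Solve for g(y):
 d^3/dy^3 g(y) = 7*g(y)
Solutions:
 g(y) = C3*exp(7^(1/3)*y) + (C1*sin(sqrt(3)*7^(1/3)*y/2) + C2*cos(sqrt(3)*7^(1/3)*y/2))*exp(-7^(1/3)*y/2)


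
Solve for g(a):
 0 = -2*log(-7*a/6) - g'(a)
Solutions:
 g(a) = C1 - 2*a*log(-a) + 2*a*(-log(7) + 1 + log(6))


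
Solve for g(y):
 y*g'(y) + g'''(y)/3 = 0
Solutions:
 g(y) = C1 + Integral(C2*airyai(-3^(1/3)*y) + C3*airybi(-3^(1/3)*y), y)
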